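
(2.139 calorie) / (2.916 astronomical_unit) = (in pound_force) 4.612e-12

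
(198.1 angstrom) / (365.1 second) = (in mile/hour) 1.214e-10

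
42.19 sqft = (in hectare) 0.000392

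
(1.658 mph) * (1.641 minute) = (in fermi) 7.298e+16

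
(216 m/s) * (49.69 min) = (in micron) 6.44e+11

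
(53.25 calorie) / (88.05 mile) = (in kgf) 0.0001603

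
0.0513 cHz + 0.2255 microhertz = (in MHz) 5.132e-10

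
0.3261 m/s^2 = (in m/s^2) 0.3261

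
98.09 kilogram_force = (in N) 961.9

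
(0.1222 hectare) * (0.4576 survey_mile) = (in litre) 8.999e+08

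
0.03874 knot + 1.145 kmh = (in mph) 0.7561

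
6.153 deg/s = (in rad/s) 0.1074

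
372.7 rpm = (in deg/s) 2236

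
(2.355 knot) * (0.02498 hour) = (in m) 108.9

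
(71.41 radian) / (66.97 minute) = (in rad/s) 0.01777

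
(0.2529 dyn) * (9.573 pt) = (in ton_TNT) 2.041e-18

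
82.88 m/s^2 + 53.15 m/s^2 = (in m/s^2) 136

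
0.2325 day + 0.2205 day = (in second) 3.914e+04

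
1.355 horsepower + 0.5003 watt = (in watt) 1011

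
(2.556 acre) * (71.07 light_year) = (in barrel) 4.374e+22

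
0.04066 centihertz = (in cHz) 0.04066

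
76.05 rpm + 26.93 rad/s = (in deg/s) 1999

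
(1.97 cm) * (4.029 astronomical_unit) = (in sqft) 1.278e+11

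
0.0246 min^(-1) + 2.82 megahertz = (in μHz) 2.82e+12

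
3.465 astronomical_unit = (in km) 5.184e+08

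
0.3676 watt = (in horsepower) 0.000493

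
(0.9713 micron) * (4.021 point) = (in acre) 3.405e-13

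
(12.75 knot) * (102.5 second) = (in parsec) 2.179e-14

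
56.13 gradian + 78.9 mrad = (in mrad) 960.6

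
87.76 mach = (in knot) 5.809e+04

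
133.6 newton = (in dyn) 1.336e+07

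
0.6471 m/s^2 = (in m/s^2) 0.6471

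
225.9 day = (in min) 3.253e+05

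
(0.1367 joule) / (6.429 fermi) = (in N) 2.126e+13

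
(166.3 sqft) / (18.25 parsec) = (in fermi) 0.02744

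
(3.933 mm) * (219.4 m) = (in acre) 0.0002132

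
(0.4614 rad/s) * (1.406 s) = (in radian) 0.6487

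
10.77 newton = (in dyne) 1.077e+06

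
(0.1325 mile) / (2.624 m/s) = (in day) 0.0009406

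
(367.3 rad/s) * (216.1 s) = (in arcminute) 2.729e+08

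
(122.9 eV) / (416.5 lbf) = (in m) 1.063e-20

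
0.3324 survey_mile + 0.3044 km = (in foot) 2754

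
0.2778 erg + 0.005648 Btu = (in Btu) 0.005648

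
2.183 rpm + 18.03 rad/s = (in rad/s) 18.26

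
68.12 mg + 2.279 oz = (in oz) 2.281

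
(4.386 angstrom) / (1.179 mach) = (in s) 1.093e-12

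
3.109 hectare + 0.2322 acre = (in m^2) 3.203e+04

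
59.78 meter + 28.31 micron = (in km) 0.05978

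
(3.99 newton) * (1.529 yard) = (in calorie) 1.333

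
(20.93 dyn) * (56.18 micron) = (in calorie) 2.81e-09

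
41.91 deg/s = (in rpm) 6.985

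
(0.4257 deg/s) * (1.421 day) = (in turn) 145.2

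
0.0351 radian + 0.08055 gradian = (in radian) 0.03637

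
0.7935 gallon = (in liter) 3.004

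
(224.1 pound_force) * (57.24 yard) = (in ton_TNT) 1.247e-05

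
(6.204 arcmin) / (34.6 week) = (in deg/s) 4.941e-09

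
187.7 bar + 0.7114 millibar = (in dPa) 1.877e+08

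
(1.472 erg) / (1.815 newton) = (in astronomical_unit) 5.421e-19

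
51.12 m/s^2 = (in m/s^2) 51.12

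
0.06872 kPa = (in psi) 0.009967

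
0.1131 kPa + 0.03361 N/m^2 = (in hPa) 1.131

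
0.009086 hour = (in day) 0.0003786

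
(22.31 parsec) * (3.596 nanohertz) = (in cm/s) 2.476e+11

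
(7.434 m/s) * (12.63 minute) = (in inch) 2.218e+05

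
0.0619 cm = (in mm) 0.619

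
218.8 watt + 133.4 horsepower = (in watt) 9.97e+04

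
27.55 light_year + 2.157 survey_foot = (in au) 1.742e+06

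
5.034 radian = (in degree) 288.4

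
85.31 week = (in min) 8.599e+05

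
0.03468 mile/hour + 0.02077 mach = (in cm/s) 708.8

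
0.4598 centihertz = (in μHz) 4598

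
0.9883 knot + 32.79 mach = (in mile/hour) 2.498e+04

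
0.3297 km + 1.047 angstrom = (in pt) 9.346e+05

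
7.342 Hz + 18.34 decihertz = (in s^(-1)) 9.176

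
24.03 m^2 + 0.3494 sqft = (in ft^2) 259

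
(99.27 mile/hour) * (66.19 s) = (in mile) 1.825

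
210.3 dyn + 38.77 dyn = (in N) 0.002491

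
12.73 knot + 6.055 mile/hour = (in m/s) 9.256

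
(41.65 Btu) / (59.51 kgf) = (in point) 2.134e+05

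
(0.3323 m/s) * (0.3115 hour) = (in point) 1.056e+06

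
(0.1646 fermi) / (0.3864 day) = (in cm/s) 4.93e-19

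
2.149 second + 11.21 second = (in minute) 0.2227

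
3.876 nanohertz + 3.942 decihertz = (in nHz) 3.942e+08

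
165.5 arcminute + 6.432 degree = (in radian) 0.1604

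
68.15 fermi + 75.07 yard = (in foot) 225.2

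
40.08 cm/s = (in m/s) 0.4008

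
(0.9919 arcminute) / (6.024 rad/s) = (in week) 7.919e-11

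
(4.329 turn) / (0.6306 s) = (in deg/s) 2471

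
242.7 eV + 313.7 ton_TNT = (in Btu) 1.244e+09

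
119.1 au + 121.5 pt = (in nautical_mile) 9.62e+09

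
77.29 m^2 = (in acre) 0.0191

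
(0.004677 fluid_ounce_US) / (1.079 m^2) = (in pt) 0.0003634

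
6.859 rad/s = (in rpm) 65.5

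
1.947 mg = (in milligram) 1.947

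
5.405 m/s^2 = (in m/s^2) 5.405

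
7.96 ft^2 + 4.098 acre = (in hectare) 1.658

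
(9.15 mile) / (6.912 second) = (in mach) 6.257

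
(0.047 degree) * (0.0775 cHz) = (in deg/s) 3.643e-05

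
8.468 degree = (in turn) 0.02352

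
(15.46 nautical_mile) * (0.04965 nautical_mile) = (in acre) 650.6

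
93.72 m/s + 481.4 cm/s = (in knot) 191.5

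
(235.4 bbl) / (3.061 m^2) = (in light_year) 1.292e-15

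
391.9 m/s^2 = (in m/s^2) 391.9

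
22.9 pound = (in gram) 1.039e+04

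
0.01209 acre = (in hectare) 0.004893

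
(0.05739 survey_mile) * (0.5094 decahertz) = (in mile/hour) 1052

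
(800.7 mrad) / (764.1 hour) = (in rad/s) 2.911e-07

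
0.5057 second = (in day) 5.853e-06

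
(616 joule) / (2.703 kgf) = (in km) 0.02324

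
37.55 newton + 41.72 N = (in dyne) 7.927e+06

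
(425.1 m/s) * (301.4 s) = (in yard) 1.401e+05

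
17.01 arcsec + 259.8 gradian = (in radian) 4.081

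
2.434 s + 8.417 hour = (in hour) 8.418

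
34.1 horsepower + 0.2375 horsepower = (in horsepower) 34.34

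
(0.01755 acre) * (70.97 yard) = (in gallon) 1.218e+06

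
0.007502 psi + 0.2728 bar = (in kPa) 27.33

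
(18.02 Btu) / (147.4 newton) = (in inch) 5078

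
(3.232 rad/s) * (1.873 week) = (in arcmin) 1.259e+10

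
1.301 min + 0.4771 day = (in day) 0.478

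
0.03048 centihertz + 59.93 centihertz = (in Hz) 0.5996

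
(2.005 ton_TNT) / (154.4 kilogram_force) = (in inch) 2.181e+08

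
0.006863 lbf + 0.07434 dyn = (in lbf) 0.006863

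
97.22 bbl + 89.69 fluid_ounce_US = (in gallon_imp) 3401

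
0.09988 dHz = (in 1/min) 0.5993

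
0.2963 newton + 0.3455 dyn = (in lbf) 0.06661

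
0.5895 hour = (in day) 0.02456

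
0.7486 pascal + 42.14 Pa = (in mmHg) 0.3217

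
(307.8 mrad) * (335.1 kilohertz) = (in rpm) 9.85e+05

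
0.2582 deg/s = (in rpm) 0.04303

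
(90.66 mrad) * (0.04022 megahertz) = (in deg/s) 2.089e+05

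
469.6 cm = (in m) 4.696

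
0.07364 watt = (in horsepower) 9.875e-05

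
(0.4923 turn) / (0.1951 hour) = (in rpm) 0.04206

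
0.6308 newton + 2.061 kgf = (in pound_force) 4.686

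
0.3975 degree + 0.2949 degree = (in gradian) 0.7693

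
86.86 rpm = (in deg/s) 521.2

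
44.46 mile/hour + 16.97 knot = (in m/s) 28.61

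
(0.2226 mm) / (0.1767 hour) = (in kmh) 1.26e-06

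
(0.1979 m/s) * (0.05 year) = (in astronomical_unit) 2.086e-06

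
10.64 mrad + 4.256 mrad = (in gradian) 0.9483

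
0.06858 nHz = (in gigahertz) 6.858e-20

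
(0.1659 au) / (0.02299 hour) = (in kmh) 1.08e+09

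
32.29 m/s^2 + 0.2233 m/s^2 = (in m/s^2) 32.51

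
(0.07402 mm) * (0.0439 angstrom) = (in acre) 8.03e-20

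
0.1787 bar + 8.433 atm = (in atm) 8.609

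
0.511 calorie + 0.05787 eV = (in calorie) 0.511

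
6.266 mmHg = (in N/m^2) 835.4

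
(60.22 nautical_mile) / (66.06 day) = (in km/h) 0.07034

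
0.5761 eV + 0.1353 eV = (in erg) 1.14e-12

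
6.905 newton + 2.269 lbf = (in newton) 17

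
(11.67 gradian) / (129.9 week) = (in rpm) 2.228e-08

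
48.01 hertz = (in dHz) 480.1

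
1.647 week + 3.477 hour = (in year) 0.03198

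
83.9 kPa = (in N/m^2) 8.39e+04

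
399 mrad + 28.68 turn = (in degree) 1.035e+04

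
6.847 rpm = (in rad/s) 0.717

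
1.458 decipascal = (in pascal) 0.1458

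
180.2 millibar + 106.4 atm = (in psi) 1566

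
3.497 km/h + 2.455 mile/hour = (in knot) 4.022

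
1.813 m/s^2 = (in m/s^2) 1.813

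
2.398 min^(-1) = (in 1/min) 2.398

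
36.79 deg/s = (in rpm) 6.132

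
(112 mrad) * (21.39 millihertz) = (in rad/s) 0.002396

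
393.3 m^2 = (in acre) 0.09719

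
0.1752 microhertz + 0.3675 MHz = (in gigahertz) 0.0003675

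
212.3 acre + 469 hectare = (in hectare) 554.9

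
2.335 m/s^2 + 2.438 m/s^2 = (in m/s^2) 4.773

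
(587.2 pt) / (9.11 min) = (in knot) 0.0007367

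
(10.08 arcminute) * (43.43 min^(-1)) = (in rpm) 0.02027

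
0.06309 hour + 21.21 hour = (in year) 0.002428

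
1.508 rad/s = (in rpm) 14.4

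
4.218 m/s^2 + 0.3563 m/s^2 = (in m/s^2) 4.574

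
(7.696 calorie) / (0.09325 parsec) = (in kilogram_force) 1.141e-15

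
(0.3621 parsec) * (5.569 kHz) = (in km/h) 2.24e+20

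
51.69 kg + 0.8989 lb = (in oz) 1838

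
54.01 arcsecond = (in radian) 0.0002618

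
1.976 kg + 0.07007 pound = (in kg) 2.008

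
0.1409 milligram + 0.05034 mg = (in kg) 1.912e-07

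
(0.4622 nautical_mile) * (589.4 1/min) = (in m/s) 8409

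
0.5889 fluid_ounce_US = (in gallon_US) 0.004601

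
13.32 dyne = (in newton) 0.0001332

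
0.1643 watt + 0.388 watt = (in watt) 0.5523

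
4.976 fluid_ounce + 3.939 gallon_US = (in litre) 15.06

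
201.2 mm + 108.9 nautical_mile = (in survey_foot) 6.617e+05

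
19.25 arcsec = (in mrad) 0.09333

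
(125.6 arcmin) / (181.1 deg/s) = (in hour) 3.211e-06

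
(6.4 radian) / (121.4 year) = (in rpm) 1.596e-08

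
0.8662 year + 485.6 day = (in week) 114.5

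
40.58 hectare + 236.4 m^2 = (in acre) 100.3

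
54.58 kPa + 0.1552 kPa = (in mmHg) 410.5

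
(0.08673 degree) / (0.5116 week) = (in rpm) 4.672e-08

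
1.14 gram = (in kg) 0.00114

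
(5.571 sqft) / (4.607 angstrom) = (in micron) 1.123e+15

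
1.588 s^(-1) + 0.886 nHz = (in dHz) 15.88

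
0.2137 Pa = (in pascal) 0.2137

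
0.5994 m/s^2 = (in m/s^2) 0.5994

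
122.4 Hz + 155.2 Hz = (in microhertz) 2.776e+08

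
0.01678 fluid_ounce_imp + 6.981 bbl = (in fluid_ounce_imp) 3.906e+04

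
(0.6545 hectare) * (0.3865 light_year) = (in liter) 2.393e+22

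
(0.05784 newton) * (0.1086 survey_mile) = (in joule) 10.11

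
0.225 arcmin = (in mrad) 0.06545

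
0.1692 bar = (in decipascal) 1.692e+05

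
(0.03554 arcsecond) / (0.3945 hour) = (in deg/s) 6.951e-09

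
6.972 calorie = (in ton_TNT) 6.972e-09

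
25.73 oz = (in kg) 0.7294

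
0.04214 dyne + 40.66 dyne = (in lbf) 9.15e-05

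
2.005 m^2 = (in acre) 0.0004954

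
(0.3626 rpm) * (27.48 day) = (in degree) 5.165e+06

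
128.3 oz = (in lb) 8.019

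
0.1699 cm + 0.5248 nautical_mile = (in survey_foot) 3189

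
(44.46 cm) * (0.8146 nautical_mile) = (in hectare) 0.06707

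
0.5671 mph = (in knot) 0.4928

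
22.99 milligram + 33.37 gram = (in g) 33.39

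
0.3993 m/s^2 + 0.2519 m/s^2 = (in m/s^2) 0.6512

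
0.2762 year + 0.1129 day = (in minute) 1.453e+05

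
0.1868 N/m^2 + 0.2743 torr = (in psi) 0.005331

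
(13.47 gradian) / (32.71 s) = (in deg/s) 0.3706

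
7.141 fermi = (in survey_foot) 2.343e-14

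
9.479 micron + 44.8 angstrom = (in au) 6.339e-17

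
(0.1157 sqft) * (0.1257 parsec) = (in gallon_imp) 9.171e+15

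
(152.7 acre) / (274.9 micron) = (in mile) 1.397e+06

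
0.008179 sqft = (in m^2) 0.0007599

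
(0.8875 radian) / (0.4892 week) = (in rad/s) 3e-06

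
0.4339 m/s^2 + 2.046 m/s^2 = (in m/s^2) 2.48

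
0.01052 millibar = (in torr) 0.007891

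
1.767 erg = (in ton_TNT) 4.223e-17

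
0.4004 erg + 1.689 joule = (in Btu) 0.001601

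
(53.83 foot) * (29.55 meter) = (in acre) 0.1198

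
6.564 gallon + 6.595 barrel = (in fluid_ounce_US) 3.629e+04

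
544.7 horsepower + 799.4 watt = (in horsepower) 545.8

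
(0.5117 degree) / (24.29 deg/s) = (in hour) 5.852e-06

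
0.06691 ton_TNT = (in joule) 2.8e+08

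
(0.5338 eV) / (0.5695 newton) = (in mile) 9.331e-23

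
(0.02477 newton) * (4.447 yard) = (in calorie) 0.02407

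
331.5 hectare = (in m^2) 3.315e+06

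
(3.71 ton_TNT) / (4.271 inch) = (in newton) 1.431e+11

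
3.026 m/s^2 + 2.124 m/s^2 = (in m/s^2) 5.15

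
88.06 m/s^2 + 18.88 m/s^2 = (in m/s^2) 106.9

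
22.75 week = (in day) 159.2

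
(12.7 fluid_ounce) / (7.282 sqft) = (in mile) 3.45e-07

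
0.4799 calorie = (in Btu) 0.001903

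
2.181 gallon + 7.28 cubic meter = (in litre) 7288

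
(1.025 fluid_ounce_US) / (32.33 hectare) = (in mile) 5.826e-14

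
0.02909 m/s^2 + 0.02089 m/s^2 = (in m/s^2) 0.04998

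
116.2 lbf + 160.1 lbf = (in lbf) 276.3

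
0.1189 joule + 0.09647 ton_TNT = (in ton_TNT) 0.09647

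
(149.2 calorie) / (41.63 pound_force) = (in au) 2.253e-11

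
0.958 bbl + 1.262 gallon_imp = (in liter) 158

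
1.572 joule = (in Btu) 0.00149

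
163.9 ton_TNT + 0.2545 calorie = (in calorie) 1.639e+11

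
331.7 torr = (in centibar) 44.22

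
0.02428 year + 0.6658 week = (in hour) 324.5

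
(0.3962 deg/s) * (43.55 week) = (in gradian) 1.16e+07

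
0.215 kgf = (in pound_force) 0.474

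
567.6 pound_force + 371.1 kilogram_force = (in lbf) 1386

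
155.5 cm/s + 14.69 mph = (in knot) 15.79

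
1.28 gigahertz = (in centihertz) 1.28e+11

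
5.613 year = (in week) 292.7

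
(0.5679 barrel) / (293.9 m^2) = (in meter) 0.0003072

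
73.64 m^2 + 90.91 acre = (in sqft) 3.961e+06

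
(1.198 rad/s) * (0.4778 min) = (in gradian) 2186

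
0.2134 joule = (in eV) 1.332e+18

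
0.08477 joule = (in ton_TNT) 2.026e-11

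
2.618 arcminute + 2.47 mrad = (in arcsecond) 666.6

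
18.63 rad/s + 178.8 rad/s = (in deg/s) 1.131e+04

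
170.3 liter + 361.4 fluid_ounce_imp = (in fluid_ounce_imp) 6355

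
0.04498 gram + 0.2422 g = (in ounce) 0.01013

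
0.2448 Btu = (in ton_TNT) 6.173e-08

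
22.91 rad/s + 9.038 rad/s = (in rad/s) 31.95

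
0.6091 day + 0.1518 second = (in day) 0.6091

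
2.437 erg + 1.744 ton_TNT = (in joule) 7.297e+09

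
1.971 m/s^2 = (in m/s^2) 1.971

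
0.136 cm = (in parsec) 4.407e-20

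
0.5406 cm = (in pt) 15.32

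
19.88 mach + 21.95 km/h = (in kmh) 2.439e+04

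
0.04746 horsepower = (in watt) 35.39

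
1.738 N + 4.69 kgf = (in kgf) 4.867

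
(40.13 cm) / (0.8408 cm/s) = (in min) 0.7955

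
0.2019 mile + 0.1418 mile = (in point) 1.568e+06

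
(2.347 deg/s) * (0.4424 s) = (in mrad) 18.12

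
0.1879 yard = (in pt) 487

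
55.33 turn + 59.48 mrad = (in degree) 1.992e+04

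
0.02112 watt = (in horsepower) 2.832e-05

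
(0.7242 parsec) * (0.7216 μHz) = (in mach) 4.736e+07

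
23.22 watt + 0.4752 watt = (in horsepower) 0.03178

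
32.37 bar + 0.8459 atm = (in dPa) 3.323e+07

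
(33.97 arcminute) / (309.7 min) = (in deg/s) 3.047e-05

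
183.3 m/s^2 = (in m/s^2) 183.3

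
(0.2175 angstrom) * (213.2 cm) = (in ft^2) 4.991e-10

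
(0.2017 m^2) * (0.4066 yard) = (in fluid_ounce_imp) 2639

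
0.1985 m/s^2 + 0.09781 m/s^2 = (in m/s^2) 0.2963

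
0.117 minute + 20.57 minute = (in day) 0.01437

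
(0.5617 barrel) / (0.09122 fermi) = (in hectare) 9.79e+10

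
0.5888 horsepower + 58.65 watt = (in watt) 497.7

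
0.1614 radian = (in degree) 9.248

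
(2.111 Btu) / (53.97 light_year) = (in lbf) 9.806e-16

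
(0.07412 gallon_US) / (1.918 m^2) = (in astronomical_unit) 9.779e-16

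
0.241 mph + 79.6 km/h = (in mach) 0.06525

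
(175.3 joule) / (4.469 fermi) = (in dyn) 3.923e+21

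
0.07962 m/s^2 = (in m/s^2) 0.07962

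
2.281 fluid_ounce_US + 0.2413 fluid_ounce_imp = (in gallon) 0.01963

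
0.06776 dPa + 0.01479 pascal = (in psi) 3.128e-06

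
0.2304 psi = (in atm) 0.01568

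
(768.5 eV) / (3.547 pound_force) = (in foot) 2.56e-17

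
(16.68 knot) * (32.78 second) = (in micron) 2.813e+08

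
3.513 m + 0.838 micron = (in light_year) 3.713e-16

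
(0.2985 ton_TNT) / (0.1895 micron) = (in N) 6.591e+15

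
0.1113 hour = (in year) 1.271e-05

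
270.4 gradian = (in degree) 243.4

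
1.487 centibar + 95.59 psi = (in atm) 6.519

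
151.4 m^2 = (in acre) 0.03741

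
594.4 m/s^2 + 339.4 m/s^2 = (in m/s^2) 933.8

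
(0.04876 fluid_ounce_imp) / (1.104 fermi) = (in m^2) 1.255e+09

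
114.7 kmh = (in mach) 0.09357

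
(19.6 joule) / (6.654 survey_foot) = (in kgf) 0.9855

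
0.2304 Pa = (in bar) 2.304e-06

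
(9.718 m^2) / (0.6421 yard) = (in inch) 651.6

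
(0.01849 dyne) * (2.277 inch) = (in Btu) 1.014e-11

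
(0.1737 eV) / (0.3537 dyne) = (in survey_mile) 4.889e-18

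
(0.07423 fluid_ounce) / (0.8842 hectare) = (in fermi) 2.483e+05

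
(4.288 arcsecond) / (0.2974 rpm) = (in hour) 1.854e-07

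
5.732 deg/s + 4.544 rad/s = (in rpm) 44.35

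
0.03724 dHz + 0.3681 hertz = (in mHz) 371.8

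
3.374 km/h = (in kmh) 3.374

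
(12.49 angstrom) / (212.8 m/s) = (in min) 9.782e-14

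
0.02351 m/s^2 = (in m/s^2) 0.02351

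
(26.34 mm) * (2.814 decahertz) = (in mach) 0.002177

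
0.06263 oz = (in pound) 0.003914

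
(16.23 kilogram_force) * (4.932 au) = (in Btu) 1.113e+11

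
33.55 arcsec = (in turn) 2.589e-05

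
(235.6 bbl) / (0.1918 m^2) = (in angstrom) 1.953e+12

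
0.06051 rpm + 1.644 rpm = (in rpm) 1.705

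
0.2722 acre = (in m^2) 1102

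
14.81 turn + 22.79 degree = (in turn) 14.87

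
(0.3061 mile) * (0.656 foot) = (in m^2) 98.5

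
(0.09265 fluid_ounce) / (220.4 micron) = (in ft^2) 0.1338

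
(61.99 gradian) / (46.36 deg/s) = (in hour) 0.0003343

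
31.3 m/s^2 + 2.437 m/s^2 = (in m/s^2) 33.74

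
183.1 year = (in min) 9.624e+07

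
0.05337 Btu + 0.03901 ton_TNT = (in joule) 1.632e+08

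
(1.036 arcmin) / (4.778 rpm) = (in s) 0.0006023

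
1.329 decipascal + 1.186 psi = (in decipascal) 8.177e+04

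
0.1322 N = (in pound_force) 0.02972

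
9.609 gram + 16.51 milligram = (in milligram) 9626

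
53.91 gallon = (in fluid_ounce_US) 6900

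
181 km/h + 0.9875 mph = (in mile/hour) 113.5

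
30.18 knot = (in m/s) 15.53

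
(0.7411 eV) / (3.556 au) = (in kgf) 2.276e-32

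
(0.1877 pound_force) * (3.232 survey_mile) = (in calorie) 1038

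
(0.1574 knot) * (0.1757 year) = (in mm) 4.487e+08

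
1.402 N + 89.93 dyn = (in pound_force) 0.3154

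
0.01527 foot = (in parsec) 1.508e-19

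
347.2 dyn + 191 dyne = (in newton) 0.005382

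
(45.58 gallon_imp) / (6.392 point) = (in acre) 0.02271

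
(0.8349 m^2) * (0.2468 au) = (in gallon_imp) 6.781e+12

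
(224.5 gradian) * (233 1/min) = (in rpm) 130.8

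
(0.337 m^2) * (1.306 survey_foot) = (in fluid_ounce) 4536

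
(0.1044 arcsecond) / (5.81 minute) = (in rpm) 1.386e-08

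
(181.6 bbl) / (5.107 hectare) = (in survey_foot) 0.001855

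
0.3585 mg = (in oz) 1.265e-05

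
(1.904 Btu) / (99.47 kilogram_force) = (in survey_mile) 0.00128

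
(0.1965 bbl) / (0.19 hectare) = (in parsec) 5.329e-22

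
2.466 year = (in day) 900.1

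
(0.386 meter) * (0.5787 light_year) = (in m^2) 2.113e+15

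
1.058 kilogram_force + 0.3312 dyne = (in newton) 10.38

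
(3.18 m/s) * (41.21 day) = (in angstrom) 1.132e+17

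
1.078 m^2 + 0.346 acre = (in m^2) 1401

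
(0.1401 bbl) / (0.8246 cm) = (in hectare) 0.0002701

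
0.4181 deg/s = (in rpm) 0.06968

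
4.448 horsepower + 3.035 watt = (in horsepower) 4.452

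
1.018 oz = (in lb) 0.06363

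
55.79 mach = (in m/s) 1.9e+04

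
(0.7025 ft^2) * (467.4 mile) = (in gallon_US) 1.297e+07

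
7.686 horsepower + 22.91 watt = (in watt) 5754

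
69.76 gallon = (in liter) 264.1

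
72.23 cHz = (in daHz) 0.07223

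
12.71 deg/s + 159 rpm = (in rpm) 161.1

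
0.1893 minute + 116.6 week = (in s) 7.052e+07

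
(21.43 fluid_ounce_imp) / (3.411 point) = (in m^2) 0.506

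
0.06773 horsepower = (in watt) 50.51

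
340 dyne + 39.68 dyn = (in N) 0.003797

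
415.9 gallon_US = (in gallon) 415.9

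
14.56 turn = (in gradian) 5824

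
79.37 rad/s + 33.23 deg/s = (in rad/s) 79.95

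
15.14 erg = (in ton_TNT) 3.619e-16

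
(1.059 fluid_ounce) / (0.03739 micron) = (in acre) 0.207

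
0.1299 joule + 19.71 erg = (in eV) 8.108e+17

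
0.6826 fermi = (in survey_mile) 4.241e-19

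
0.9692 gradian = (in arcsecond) 3140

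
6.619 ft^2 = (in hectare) 6.149e-05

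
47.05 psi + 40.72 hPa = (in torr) 2464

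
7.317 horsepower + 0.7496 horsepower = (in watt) 6015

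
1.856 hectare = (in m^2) 1.856e+04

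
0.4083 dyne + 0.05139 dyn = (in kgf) 4.688e-07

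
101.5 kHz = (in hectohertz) 1015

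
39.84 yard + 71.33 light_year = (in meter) 6.748e+17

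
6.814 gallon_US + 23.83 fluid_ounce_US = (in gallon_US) 7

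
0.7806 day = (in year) 0.002139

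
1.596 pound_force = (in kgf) 0.7239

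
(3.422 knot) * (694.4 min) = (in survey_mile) 45.58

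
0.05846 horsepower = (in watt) 43.59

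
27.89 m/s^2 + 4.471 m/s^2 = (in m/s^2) 32.36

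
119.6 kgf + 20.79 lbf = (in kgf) 129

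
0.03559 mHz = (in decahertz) 3.559e-06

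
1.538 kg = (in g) 1538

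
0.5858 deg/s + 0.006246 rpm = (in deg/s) 0.6233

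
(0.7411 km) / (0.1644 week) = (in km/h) 0.02683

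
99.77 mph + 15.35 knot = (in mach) 0.1542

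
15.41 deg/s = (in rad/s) 0.269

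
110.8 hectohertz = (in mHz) 1.108e+07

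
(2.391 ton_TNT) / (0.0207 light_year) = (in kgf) 5.209e-06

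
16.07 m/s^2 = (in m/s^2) 16.07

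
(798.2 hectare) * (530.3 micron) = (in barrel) 2.662e+04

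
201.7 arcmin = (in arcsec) 1.21e+04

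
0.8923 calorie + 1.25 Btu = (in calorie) 316.1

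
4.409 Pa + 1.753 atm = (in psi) 25.76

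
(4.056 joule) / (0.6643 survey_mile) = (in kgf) 0.0003869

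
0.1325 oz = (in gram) 3.756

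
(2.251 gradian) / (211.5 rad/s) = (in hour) 4.644e-08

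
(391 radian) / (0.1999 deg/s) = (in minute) 1868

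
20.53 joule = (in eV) 1.281e+20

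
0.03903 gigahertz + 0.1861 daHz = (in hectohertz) 3.903e+05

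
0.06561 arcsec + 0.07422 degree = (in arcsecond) 267.3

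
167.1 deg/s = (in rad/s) 2.916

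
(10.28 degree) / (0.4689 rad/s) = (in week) 6.327e-07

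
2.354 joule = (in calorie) 0.5626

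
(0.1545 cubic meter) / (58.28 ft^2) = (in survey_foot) 0.09362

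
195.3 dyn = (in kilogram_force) 0.0001992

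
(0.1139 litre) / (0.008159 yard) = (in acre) 3.773e-06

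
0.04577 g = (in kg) 4.577e-05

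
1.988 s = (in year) 6.304e-08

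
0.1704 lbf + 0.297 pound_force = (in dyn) 2.079e+05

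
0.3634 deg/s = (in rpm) 0.06057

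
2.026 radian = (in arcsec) 4.179e+05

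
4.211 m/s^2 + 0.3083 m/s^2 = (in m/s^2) 4.519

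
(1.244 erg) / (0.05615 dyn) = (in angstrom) 2.215e+09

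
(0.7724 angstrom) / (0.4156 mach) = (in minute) 9.097e-15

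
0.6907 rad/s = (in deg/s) 39.57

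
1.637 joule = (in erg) 1.637e+07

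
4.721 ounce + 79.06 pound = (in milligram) 3.599e+07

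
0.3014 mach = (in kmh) 369.5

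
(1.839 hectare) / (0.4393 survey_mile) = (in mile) 0.01616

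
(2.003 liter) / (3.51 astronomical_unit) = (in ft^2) 4.106e-14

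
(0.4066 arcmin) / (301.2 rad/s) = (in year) 1.245e-14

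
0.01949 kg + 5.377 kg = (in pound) 11.9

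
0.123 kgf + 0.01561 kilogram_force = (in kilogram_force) 0.1386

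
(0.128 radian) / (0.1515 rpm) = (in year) 2.558e-07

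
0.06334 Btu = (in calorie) 15.97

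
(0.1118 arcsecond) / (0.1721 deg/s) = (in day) 2.089e-09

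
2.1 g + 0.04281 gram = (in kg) 0.002143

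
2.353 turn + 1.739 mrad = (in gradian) 941.3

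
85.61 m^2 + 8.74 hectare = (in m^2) 8.749e+04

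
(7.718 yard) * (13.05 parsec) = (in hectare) 2.842e+14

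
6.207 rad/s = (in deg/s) 355.6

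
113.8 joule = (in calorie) 27.2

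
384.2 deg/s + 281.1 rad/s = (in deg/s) 1.649e+04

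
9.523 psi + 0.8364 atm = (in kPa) 150.4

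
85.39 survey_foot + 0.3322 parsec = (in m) 1.025e+16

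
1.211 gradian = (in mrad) 19.02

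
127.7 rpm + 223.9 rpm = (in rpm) 351.6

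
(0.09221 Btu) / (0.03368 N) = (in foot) 9477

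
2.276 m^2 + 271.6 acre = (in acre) 271.6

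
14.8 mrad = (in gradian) 0.9422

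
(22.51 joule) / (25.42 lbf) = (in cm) 19.91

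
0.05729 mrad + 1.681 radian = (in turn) 0.2675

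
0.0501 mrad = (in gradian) 0.003189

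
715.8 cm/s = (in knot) 13.91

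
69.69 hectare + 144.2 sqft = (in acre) 172.2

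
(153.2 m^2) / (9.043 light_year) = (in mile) 1.113e-18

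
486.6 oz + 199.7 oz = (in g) 1.946e+04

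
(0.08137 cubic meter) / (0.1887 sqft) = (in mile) 0.002884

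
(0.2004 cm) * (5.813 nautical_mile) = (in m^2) 21.57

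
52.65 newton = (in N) 52.65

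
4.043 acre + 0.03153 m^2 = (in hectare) 1.636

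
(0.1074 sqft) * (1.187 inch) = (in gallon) 0.07947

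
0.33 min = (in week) 3.274e-05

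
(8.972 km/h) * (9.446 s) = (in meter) 23.54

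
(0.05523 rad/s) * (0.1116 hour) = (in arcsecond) 4.577e+06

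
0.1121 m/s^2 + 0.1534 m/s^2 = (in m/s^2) 0.2655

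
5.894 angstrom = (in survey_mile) 3.662e-13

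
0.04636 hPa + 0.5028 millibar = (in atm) 0.000542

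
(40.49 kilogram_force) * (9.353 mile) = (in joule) 5.977e+06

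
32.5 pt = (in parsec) 3.716e-19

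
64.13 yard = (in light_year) 6.198e-15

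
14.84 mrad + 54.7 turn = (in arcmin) 1.182e+06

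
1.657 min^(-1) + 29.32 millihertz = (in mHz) 56.94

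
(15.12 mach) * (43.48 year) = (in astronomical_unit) 47.19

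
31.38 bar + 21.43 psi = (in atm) 32.43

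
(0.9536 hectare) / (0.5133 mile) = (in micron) 1.154e+07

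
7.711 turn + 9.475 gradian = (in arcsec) 1.002e+07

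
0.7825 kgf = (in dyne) 7.674e+05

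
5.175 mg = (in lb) 1.141e-05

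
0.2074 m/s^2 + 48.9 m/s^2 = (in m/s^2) 49.11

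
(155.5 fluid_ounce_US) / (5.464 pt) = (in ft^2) 25.68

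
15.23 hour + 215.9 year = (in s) 6.809e+09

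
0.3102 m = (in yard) 0.3392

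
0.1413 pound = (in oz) 2.261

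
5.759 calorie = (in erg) 2.41e+08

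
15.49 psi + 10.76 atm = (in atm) 11.81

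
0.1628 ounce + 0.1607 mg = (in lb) 0.01018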